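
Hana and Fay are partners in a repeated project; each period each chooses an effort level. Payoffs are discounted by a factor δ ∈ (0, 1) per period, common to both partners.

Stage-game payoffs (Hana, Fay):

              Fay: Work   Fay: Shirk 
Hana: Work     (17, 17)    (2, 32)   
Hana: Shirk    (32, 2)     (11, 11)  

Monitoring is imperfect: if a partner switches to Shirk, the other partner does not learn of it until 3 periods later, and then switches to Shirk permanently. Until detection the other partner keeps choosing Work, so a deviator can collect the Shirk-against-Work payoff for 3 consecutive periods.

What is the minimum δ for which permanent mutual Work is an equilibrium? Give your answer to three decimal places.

Deviating for the 3 undetected periods gains 32−17 = 15 per period over cooperation, then loses 17−11 = 6 per period forever once punishment starts.
Gain: 15(1 + δ + … + δ^2); loss: 6·δ^3/(1−δ).
No profitable deviation ⇔ 15(1−δ^3) ≤ 6·δ^3, i.e. δ^3 ≥ 15/(15+6) = 5/7.
Hence δ ≥ (5/7)^(1/3) ≈ 0.894.

0.894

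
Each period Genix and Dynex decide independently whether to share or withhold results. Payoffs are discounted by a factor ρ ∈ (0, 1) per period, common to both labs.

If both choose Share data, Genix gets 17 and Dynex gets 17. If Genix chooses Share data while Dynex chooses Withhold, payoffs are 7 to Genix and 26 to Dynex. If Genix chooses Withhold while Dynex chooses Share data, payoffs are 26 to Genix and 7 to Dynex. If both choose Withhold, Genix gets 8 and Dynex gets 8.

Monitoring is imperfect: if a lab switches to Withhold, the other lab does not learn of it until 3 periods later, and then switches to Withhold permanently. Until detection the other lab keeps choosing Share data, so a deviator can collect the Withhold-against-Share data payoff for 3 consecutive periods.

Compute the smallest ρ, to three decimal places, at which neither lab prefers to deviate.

A deviator earns 26 for 3 periods, then 8 forever; cooperating earns 17 forever. Multiplying the IC by (1−ρ):
17 ≥ 26(1−ρ^3) + 8ρ^3, so 18·ρ^3 ≥ 9 and ρ^3 ≥ 1/2.
ρ ≥ (1/2)^(1/3) ≈ 0.794.

0.794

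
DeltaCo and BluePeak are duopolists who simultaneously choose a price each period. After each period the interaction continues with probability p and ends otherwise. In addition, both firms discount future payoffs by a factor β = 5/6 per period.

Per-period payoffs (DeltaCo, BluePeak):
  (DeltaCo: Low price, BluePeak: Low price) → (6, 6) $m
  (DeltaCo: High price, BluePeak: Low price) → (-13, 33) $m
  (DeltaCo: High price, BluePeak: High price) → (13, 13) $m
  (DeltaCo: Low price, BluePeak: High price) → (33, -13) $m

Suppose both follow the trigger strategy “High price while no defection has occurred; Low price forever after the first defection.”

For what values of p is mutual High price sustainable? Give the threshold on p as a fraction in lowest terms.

8/9

Expected continuation weight on next period's payoff is β·p = 5/6·p, which plays the role of the discount factor.
Cooperation requires 5/6·p ≥ (33−13)/(33−6) = 20/27, hence p ≥ 8/9.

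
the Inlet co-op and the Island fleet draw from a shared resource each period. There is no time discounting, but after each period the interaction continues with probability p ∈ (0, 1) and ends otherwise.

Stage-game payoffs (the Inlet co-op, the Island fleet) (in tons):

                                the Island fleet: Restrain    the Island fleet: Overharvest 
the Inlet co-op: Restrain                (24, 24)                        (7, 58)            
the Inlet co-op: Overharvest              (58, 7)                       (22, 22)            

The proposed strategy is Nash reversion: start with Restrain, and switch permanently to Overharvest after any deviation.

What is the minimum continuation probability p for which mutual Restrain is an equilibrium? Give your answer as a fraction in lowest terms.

With no time discounting, the continuation probability p plays the role of the discount factor.
Grim-trigger IC: 24/(1−p) ≥ 58 + 22p/(1−p) ⇒ p ≥ (58−24)/(58−22) = 17/18.

17/18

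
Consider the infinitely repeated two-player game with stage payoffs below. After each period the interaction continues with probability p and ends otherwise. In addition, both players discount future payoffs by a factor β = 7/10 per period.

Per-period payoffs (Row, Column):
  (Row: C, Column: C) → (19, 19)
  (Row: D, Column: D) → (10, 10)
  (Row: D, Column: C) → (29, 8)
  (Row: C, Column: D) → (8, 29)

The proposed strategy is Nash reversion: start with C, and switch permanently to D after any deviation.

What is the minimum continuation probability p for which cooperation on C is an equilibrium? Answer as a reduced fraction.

100/133

Expected continuation weight on next period's payoff is β·p = 7/10·p, which plays the role of the discount factor.
Cooperation requires 7/10·p ≥ (29−19)/(29−10) = 10/19, hence p ≥ 100/133.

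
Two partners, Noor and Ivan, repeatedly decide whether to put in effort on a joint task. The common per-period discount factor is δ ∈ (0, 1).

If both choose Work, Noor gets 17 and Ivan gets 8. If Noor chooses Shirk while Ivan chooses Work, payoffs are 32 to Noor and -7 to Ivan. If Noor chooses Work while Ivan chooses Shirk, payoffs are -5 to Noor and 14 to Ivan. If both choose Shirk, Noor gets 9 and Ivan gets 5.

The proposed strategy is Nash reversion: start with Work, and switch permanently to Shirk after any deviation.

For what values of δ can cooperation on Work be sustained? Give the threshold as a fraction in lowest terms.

Noor: cooperation gives 17 each period; deviation gives 32 once then 9 forever.
  17/(1−δ) ≥ 32 + 9δ/(1−δ) ⇒ δ ≥ 15/23.
Ivan: cooperation gives 8 each period; deviation gives 14 once then 5 forever.
  δ ≥ 6/9 = 2/3.
Both must hold, so the binding constraint is Ivan's: δ ≥ 2/3.

2/3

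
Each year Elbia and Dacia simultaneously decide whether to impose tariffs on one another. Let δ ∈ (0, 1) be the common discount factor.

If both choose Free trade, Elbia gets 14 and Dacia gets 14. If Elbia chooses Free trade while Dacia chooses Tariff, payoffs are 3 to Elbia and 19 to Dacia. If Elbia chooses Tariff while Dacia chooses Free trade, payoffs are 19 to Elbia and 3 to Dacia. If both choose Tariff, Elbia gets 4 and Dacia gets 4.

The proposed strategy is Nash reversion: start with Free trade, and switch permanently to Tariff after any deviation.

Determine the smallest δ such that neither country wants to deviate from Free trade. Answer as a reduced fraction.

1/3

One-period gain from deviating is 19 − 14 = 5. The loss is 14 − 4 = 10 in every subsequent period, with present value 10·δ/(1−δ).
Deviation is unprofitable when 10·δ/(1−δ) ≥ 5, i.e. δ/(1−δ) ≥ 1/2.
Equivalently δ ≥ 5/(5+10) = 1/3.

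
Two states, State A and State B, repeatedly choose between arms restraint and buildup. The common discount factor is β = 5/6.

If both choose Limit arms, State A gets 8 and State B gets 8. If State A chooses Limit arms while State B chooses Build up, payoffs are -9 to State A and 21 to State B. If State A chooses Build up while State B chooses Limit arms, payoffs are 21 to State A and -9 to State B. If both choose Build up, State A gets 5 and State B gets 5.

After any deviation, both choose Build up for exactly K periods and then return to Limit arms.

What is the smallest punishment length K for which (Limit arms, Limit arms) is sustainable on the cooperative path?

12

Need Σ_{k=1}^{K} β^k ≥ (21−8)/(8−5) = 4.3333 at β = 5/6.
At K = 11 the sum is 4.3271 < 4.3333; at K = 12 it is 4.4392 ≥ 4.3333.
So the minimum punishment length is K = 12.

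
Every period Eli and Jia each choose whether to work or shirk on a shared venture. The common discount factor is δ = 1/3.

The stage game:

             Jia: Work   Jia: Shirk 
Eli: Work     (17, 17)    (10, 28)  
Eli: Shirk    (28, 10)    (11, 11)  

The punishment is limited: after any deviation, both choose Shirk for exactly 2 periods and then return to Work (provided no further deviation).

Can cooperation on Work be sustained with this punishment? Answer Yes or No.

No

Comparing payoff streams over the 3 periods until play realigns: cooperate → 17(1+δ+…+δ^2); deviate → 28 + 11(δ+…+δ^2).
Cooperation is sustained iff (17−11)(δ+…+δ^2) ≥ 28−17.
δ+…+δ^2 = 1/3·(1−(1/3)^2)/(1−1/3) = 0.4444, and (28−17)/(17−11) = 1.8333.
0.4444 < 1.8333, so cooperation is not sustainable.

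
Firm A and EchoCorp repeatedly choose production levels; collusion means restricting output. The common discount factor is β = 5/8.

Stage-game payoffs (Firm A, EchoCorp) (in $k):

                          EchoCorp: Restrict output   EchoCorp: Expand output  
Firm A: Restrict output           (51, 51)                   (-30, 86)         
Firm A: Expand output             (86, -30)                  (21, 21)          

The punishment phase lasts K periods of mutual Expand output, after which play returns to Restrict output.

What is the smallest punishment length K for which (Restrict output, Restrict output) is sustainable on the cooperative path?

3

IC: β(1−β^K)/(1−β) ≥ (86−51)/(51−21) = 7/6.
With β = 5/8: need 1 − β^K ≥ 7/6·(1−5/8)/(5/8), i.e. β^K ≤ 0.3000.
Since (5/8)^2 = 0.3906 and (5/8)^3 = 0.2441, the smallest such K is 3.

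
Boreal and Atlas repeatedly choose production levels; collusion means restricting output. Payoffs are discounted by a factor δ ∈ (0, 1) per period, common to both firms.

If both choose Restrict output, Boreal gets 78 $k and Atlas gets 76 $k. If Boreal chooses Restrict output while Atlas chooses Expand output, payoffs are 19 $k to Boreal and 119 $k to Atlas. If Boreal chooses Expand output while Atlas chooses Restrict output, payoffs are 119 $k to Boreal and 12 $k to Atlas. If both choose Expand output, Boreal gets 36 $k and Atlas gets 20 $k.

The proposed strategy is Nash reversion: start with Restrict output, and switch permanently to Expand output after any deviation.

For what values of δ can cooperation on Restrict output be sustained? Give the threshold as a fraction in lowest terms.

41/83

Boreal's threshold: (119−78)/(119−36) = 41/83.
Atlas's threshold: (119−76)/(119−20) = 43/99.
41/83 > 43/99, so Boreal binds and δ* = 41/83.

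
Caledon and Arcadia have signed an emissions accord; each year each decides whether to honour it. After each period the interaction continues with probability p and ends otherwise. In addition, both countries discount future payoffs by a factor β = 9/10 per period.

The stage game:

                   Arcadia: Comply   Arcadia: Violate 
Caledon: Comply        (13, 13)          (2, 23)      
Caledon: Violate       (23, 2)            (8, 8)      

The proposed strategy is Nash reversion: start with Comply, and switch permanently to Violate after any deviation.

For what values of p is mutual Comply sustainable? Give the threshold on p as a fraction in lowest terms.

20/27

With continuation probability p and discount β, the effective per-period discount factor is βp.
Grim-trigger IC: βp ≥ (23−13)/(23−8) = 2/3.
So p ≥ (2/3)/(9/10) = 20/27.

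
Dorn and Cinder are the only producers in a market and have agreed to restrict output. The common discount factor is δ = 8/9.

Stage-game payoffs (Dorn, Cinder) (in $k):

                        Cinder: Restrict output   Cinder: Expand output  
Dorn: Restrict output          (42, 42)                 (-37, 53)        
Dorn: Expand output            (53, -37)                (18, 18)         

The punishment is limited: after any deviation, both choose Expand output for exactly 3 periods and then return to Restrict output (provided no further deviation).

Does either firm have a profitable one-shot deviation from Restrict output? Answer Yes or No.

No

Comparing payoff streams over the 4 periods until play realigns: cooperate → 42(1+δ+…+δ^3); deviate → 53 + 18(δ+…+δ^3).
Cooperation is sustained iff (42−18)(δ+…+δ^3) ≥ 53−42.
δ+…+δ^3 = 8/9·(1−(8/9)^3)/(1−8/9) = 2.3813, and (53−42)/(42−18) = 0.4583.
2.3813 ≥ 0.4583, so cooperation is sustainable.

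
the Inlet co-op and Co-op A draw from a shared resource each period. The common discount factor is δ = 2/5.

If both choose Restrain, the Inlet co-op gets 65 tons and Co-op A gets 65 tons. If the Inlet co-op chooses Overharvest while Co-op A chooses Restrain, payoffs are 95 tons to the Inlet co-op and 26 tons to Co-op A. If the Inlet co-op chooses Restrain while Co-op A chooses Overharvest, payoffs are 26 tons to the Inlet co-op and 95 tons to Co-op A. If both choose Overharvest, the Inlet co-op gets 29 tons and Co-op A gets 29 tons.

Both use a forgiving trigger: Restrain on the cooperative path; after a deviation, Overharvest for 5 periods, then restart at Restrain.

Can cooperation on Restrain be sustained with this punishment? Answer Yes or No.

A one-shot deviation gives 95 now, then 29 for 5 periods, then back to 65.
Gain from deviating: (95−65) today; loss: (65−29) in each of the next 5 periods.
No-deviation condition: (65−29)(δ+…+δ^5) ≥ 95−65, i.e. δ+…+δ^5 ≥ 5/6.
At δ = 2/5: δ+…+δ^5 = 0.6598 < 0.8333.
So cooperation is not sustainable.

No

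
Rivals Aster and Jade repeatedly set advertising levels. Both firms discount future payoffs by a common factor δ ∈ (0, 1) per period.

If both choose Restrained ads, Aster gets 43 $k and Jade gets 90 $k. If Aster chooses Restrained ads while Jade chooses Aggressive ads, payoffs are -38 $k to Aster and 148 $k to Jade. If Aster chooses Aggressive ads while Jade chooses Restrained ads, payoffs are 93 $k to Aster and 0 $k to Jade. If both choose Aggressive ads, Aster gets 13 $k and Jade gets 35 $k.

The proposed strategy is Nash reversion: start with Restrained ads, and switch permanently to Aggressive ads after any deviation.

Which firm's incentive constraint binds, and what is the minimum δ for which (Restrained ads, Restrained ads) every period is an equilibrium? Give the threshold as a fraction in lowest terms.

Aster; δ ≥ 5/8

For Aster: deviation gain 93−43 = 50, per-period punishment loss 43−13 = 30. IC gives δ ≥ 50/80 = 5/8.
For Jade: gain 58, loss 55 per period, so δ ≥ 58/113.
The tighter constraint is Aster's, so cooperation needs δ ≥ 5/8.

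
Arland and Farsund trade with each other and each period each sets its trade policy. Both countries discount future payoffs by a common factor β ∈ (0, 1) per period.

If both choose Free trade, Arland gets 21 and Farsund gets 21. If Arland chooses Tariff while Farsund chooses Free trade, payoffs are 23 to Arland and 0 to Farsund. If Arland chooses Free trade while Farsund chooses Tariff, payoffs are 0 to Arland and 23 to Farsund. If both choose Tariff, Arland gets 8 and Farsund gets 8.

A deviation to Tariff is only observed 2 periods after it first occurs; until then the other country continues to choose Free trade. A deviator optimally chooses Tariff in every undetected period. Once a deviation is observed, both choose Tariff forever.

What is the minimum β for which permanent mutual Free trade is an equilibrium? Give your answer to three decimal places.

The best deviation is to choose Tariff for all 2 undetected periods, earning 23 each, then 8 forever once detected.
Deviation value: 23(1−β^2)/(1−β) + 8β^2/(1−β); cooperation value: 21/(1−β).
IC: 21 ≥ 23(1−β^2) + 8β^2 = 23 − 15β^2.
So β^2 ≥ 2/15, giving β ≥ (2/15)^(1/2) ≈ 0.365.

0.365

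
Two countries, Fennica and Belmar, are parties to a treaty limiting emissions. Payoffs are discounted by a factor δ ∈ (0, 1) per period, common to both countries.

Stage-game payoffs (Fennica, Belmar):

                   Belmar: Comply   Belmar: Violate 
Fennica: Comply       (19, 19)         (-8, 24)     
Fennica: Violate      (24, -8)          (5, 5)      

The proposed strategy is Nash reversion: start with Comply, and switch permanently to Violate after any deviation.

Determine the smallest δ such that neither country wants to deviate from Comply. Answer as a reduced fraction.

5/19

19/(1−δ) ≥ 24 + 5δ/(1−δ)
19 ≥ 24 − 19δ
δ ≥ 5/19.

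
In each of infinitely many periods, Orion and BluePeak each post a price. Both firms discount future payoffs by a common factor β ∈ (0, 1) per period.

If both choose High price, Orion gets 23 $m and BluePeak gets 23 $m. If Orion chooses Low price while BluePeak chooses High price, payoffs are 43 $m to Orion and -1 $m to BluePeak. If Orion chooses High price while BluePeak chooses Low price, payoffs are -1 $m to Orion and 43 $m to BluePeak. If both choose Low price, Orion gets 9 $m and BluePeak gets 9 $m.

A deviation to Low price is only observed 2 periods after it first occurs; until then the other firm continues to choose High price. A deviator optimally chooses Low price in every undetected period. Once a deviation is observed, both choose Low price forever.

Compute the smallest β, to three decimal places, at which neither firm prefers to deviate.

A deviator earns 43 for 2 periods, then 9 forever; cooperating earns 23 forever. Multiplying the IC by (1−β):
23 ≥ 43(1−β^2) + 9β^2, so 34·β^2 ≥ 20 and β^2 ≥ 10/17.
β ≥ (10/17)^(1/2) ≈ 0.767.

0.767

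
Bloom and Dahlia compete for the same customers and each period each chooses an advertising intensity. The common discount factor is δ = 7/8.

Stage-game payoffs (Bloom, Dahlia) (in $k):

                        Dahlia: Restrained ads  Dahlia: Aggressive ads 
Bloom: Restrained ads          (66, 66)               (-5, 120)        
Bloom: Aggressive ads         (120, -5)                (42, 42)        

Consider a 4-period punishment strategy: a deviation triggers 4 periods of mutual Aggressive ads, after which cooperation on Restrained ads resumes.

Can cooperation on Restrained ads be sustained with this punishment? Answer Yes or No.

Yes

A one-shot deviation gives 120 now, then 42 for 4 periods, then back to 66.
Gain from deviating: (120−66) today; loss: (66−42) in each of the next 4 periods.
No-deviation condition: (66−42)(δ+…+δ^4) ≥ 120−66, i.e. δ+…+δ^4 ≥ 9/4.
At δ = 7/8: δ+…+δ^4 = 2.8967 ≥ 2.2500.
So cooperation is sustainable.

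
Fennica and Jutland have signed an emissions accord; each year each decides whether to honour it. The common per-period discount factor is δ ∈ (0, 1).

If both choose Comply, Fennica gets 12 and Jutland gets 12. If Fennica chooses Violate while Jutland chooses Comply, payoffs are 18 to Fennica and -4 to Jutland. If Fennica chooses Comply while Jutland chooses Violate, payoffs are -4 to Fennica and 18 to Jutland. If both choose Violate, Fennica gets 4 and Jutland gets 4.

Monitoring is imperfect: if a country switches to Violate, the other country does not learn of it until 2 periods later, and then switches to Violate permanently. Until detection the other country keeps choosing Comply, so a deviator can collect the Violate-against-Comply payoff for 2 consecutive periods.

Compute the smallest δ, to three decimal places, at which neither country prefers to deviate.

0.655

A deviator earns 18 for 2 periods, then 4 forever; cooperating earns 12 forever. Multiplying the IC by (1−δ):
12 ≥ 18(1−δ^2) + 4δ^2, so 14·δ^2 ≥ 6 and δ^2 ≥ 3/7.
δ ≥ (3/7)^(1/2) ≈ 0.655.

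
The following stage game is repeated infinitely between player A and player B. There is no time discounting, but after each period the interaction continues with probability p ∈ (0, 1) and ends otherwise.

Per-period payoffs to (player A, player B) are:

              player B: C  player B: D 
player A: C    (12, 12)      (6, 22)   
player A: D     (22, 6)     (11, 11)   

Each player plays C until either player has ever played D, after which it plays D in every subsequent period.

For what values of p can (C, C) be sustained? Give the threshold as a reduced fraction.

10/11

Expected cooperation value is 12 + p·12 + p²·12 + … = 12/(1−p); deviation gives 22 + p·11/(1−p).
12 ≥ 22(1−p) + 11p ⇒ 11p ≥ 10 ⇒ p ≥ 10/11.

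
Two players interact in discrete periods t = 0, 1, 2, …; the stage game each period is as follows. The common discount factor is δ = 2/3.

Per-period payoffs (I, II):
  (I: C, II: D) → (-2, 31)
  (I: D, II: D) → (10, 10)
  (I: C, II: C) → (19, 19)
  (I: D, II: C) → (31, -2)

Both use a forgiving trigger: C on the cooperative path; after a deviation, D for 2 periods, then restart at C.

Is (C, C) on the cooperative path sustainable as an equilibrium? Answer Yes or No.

A one-shot deviation gives 31 now, then 10 for 2 periods, then back to 19.
Gain from deviating: (31−19) today; loss: (19−10) in each of the next 2 periods.
No-deviation condition: (19−10)(δ+…+δ^2) ≥ 31−19, i.e. δ+…+δ^2 ≥ 4/3.
At δ = 2/3: δ+…+δ^2 = 1.1111 < 1.3333.
So cooperation is not sustainable.

No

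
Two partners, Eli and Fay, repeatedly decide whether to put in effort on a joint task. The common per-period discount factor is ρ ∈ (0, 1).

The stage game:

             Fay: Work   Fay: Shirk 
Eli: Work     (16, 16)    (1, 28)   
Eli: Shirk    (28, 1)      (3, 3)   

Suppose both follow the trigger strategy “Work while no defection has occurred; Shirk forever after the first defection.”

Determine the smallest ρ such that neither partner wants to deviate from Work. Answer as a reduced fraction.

12/25

One-period gain from deviating is 28 − 16 = 12. The loss is 16 − 3 = 13 in every subsequent period, with present value 13·ρ/(1−ρ).
Deviation is unprofitable when 13·ρ/(1−ρ) ≥ 12, i.e. ρ/(1−ρ) ≥ 12/13.
Equivalently ρ ≥ 12/(12+13) = 12/25.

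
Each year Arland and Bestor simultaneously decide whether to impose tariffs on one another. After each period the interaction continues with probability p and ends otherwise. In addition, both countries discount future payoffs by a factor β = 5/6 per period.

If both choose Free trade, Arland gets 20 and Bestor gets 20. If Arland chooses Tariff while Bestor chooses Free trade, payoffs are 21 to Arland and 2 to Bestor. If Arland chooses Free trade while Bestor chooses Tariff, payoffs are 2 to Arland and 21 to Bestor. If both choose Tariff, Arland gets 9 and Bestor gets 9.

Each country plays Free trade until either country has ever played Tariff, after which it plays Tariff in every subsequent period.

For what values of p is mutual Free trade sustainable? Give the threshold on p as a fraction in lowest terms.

Expected continuation weight on next period's payoff is β·p = 5/6·p, which plays the role of the discount factor.
Cooperation requires 5/6·p ≥ (21−20)/(21−9) = 1/12, hence p ≥ 1/10.

1/10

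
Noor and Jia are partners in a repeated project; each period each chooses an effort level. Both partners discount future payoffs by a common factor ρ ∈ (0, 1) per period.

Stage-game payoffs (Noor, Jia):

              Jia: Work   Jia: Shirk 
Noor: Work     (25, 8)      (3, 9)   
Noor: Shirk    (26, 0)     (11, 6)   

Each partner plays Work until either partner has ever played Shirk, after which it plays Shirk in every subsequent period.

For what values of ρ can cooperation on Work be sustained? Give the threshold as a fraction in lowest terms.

For Noor: deviation gain 26−25 = 1, per-period punishment loss 25−11 = 14. IC gives ρ ≥ 1/15.
For Jia: gain 1, loss 2 per period, so ρ ≥ 1/3.
The tighter constraint is Jia's, so cooperation needs ρ ≥ 1/3.

1/3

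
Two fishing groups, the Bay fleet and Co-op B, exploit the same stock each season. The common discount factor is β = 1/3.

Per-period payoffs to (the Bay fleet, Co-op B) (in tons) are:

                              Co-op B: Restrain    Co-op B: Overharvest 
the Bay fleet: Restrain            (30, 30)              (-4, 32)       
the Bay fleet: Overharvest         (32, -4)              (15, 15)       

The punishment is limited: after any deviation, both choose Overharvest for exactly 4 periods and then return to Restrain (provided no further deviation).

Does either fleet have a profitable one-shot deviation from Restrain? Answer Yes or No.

IC: β+…+β^4 ≥ (32−30)/(30−15) = 2/15.
At β = 1/3: partial sum = 0.4938 ≥ 0.1333. Cooperation sustainable.

No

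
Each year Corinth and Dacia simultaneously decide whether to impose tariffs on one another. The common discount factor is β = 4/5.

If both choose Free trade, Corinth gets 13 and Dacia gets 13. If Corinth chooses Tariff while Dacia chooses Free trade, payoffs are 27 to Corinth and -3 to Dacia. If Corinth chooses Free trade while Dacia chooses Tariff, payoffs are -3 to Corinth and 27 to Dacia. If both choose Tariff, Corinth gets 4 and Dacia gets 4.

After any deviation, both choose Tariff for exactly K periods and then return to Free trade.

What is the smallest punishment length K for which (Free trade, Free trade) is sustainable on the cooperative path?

No profitable deviation requires (13−4)(β+…+β^K) ≥ 27−13, i.e. β+…+β^K ≥ 14/9 ≈ 1.5556.
With β = 4/5, the partial sums are K=1: 0.8000, K=2: 1.4400, K=3: 1.9520.
K = 3 is the first length at which the sum reaches 1.5556.

3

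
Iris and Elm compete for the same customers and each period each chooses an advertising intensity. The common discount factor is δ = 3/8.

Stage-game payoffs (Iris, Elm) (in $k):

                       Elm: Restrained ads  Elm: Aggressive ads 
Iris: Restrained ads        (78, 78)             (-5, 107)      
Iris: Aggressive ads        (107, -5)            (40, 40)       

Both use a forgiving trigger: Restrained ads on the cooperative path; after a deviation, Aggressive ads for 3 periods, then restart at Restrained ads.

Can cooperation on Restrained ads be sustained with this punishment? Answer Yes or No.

No

IC: δ+…+δ^3 ≥ (107−78)/(78−40) = 29/38.
At δ = 3/8: partial sum = 0.5684 < 0.7632. Cooperation not sustainable.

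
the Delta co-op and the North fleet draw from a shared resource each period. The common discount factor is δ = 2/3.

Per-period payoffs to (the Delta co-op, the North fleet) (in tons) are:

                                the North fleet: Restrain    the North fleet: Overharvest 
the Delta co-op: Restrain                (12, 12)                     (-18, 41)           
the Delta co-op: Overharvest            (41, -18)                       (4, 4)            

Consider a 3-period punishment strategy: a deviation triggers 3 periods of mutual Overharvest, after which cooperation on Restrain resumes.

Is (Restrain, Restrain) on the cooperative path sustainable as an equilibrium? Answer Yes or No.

No

IC: δ+…+δ^3 ≥ (41−12)/(12−4) = 29/8.
At δ = 2/3: partial sum = 1.4074 < 3.6250. Cooperation not sustainable.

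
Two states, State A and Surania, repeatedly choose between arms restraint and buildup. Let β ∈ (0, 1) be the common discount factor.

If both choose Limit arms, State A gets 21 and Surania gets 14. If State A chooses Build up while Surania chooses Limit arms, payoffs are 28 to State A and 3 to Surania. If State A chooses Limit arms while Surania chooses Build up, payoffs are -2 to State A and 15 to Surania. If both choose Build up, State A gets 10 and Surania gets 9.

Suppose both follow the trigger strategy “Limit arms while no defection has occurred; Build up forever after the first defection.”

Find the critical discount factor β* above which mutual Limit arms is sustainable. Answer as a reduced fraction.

State A's threshold: (28−21)/(28−10) = 7/18.
Surania's threshold: (15−14)/(15−9) = 1/6.
7/18 > 1/6, so State A binds and β* = 7/18.

7/18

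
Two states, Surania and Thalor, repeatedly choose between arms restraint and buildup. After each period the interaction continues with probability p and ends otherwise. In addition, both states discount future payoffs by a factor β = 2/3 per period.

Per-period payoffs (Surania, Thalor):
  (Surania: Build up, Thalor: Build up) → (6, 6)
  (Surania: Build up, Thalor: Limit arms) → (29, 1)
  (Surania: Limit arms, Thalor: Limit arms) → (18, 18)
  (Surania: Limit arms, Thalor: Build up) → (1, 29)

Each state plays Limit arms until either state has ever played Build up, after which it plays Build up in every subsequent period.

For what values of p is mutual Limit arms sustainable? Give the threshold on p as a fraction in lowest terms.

Expected continuation weight on next period's payoff is β·p = 2/3·p, which plays the role of the discount factor.
Cooperation requires 2/3·p ≥ (29−18)/(29−6) = 11/23, hence p ≥ 33/46.

33/46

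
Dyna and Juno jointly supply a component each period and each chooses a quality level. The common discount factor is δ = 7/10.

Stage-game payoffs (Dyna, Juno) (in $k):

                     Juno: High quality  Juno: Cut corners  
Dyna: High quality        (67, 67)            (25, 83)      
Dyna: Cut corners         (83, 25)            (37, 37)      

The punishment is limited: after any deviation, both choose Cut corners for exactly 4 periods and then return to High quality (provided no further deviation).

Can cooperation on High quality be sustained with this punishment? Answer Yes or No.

Yes

A one-shot deviation gives 83 now, then 37 for 4 periods, then back to 67.
Gain from deviating: (83−67) today; loss: (67−37) in each of the next 4 periods.
No-deviation condition: (67−37)(δ+…+δ^4) ≥ 83−67, i.e. δ+…+δ^4 ≥ 8/15.
At δ = 7/10: δ+…+δ^4 = 1.7731 ≥ 0.5333.
So cooperation is sustainable.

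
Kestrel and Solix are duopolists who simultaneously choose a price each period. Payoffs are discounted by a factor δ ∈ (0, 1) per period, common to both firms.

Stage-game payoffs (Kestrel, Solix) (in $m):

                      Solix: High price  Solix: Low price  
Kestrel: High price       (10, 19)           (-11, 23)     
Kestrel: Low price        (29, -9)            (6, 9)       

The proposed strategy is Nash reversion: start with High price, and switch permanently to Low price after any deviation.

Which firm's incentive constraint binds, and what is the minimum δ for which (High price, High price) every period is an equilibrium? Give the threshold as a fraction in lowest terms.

Kestrel; δ ≥ 19/23

Kestrel: cooperation gives 10 each period; deviation gives 29 once then 6 forever.
  10/(1−δ) ≥ 29 + 6δ/(1−δ) ⇒ δ ≥ 19/23.
Solix: cooperation gives 19 each period; deviation gives 23 once then 9 forever.
  δ ≥ 4/14 = 2/7.
Both must hold, so the binding constraint is Kestrel's: δ ≥ 19/23.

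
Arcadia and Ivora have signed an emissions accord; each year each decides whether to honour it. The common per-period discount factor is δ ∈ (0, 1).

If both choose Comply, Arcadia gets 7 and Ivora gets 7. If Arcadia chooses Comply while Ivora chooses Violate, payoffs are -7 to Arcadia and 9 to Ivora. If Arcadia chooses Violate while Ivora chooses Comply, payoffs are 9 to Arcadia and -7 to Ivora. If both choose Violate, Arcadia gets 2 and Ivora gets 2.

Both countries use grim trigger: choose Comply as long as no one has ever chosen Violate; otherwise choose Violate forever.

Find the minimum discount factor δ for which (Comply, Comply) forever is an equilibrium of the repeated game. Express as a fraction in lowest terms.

2/7

7/(1−δ) ≥ 9 + 2δ/(1−δ)
7 ≥ 9 − 7δ
δ ≥ 2/7.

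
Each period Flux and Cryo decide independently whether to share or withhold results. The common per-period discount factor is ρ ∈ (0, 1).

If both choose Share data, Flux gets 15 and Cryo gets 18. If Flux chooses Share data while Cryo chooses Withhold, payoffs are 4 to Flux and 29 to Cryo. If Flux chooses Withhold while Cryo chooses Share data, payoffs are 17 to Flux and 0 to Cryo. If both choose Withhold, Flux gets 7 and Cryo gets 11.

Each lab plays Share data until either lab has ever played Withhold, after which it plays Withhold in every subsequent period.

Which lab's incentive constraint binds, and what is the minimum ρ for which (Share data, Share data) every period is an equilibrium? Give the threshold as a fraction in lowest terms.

Flux: cooperation gives 15 each period; deviation gives 17 once then 7 forever.
  15/(1−ρ) ≥ 17 + 7ρ/(1−ρ) ⇒ ρ ≥ 2/10 = 1/5.
Cryo: cooperation gives 18 each period; deviation gives 29 once then 11 forever.
  ρ ≥ 11/18.
Both must hold, so the binding constraint is Cryo's: ρ ≥ 11/18.

Cryo; ρ ≥ 11/18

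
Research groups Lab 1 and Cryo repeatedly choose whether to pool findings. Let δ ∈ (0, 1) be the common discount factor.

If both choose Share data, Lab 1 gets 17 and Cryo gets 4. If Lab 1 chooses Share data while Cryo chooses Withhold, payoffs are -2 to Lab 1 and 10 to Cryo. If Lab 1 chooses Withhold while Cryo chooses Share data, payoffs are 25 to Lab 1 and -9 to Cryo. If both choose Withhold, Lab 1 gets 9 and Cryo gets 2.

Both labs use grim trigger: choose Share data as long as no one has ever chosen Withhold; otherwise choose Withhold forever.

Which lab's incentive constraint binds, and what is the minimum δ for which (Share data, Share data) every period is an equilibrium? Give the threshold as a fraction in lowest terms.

Cryo; δ ≥ 3/4

Lab 1's threshold: (25−17)/(25−9) = 1/2.
Cryo's threshold: (10−4)/(10−2) = 3/4.
1/2 < 3/4, so Cryo binds and δ* = 3/4.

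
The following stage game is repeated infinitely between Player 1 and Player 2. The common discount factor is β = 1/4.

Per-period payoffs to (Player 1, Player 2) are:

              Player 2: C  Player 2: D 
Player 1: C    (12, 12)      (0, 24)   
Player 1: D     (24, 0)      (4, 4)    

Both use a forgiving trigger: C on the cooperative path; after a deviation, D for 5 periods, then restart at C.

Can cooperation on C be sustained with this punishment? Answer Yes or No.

No

IC: β+…+β^5 ≥ (24−12)/(12−4) = 3/2.
At β = 1/4: partial sum = 0.3330 < 1.5000. Cooperation not sustainable.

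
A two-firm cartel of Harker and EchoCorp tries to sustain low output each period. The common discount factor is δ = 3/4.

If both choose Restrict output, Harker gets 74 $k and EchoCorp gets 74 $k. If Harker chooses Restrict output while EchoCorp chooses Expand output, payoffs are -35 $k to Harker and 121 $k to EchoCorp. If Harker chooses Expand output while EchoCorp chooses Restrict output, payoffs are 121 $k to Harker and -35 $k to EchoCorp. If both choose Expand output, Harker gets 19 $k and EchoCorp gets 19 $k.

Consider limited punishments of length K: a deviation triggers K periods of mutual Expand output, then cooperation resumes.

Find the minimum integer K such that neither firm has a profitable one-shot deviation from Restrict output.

2

No profitable deviation requires (74−19)(δ+…+δ^K) ≥ 121−74, i.e. δ+…+δ^K ≥ 47/55 ≈ 0.8545.
With δ = 3/4, the partial sums are K=1: 0.7500, K=2: 1.3125.
K = 2 is the first length at which the sum reaches 0.8545.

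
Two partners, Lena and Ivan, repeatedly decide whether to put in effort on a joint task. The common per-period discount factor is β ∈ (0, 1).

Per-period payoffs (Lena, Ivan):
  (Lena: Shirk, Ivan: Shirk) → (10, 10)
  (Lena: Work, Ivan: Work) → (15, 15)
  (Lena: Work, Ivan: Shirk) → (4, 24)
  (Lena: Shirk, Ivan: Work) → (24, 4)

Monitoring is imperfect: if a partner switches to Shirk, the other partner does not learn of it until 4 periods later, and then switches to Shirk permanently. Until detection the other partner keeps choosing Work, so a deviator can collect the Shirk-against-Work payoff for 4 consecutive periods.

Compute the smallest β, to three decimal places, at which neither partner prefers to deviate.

A deviator earns 24 for 4 periods, then 10 forever; cooperating earns 15 forever. Multiplying the IC by (1−β):
15 ≥ 24(1−β^4) + 10β^4, so 14·β^4 ≥ 9 and β^4 ≥ 9/14.
β ≥ (9/14)^(1/4) ≈ 0.895.

0.895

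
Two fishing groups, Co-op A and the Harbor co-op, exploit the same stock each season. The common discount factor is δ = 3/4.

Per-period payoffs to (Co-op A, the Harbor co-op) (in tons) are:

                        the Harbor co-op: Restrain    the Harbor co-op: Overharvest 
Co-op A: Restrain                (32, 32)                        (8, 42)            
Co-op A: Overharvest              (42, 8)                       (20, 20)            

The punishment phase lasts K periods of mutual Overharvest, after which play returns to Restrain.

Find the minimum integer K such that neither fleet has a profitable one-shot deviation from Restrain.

No profitable deviation requires (32−20)(δ+…+δ^K) ≥ 42−32, i.e. δ+…+δ^K ≥ 5/6 ≈ 0.8333.
With δ = 3/4, the partial sums are K=1: 0.7500, K=2: 1.3125.
K = 2 is the first length at which the sum reaches 0.8333.

2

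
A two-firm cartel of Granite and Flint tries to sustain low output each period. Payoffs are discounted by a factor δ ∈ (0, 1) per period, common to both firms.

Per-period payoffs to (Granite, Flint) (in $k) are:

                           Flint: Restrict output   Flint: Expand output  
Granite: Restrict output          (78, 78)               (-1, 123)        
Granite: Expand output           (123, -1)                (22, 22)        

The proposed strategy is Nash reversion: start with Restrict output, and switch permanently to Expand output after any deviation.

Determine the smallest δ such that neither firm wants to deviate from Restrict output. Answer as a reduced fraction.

Under grim trigger the critical discount factor is (T−C)/(T−P) with T = 123, C = 78, P = 22.
δ* = (123−78)/(123−22) = 45/101.

45/101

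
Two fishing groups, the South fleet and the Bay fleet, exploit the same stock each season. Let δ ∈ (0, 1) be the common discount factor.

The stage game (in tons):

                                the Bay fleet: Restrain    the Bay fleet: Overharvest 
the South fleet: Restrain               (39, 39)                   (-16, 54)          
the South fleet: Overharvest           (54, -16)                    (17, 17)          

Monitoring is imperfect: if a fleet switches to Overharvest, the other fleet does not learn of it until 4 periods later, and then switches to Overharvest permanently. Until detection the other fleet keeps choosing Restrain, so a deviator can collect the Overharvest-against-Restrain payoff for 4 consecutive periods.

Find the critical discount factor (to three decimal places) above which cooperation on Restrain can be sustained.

The best deviation is to choose Overharvest for all 4 undetected periods, earning 54 each, then 17 forever once detected.
Deviation value: 54(1−δ^4)/(1−δ) + 17δ^4/(1−δ); cooperation value: 39/(1−δ).
IC: 39 ≥ 54(1−δ^4) + 17δ^4 = 54 − 37δ^4.
So δ^4 ≥ 15/37, giving δ ≥ (15/37)^(1/4) ≈ 0.798.

0.798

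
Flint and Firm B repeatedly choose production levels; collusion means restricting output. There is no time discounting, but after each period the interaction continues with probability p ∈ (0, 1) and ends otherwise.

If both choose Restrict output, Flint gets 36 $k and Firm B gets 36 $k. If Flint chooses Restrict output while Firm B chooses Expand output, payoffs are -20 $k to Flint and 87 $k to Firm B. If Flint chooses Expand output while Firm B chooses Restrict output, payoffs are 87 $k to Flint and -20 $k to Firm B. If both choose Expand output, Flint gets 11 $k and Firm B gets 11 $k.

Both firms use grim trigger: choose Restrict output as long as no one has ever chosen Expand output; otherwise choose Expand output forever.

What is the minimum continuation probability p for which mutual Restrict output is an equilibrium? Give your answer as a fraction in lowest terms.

Expected cooperation value is 36 + p·36 + p²·36 + … = 36/(1−p); deviation gives 87 + p·11/(1−p).
36 ≥ 87(1−p) + 11p ⇒ 76p ≥ 51 ⇒ p ≥ 51/76.

51/76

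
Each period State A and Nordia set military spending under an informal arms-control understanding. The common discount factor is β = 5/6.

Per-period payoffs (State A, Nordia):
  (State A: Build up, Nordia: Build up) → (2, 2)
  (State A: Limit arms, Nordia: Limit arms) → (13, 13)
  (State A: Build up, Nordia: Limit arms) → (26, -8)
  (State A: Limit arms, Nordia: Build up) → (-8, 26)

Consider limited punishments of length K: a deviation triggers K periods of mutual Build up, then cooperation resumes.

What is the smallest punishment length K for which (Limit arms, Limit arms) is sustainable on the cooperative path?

IC: β(1−β^K)/(1−β) ≥ (26−13)/(13−2) = 13/11.
With β = 5/6: need 1 − β^K ≥ 13/11·(1−5/6)/(5/6), i.e. β^K ≤ 0.7636.
Since (5/6)^1 = 0.8333 and (5/6)^2 = 0.6944, the smallest such K is 2.

2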